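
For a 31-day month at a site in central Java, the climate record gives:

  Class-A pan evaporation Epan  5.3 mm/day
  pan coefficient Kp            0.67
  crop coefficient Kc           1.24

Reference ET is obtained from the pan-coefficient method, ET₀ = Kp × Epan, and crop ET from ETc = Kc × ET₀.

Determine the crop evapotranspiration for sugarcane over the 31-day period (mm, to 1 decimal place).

ET₀ = 0.67 × 5.3 = 3.5510 mm/d
ETc = Kc × ET₀ = 1.24 × 3.5510 = 4.4032 mm/d
Over 31 days: 4.4032 × 31 = 136.499 mm

136.5 mm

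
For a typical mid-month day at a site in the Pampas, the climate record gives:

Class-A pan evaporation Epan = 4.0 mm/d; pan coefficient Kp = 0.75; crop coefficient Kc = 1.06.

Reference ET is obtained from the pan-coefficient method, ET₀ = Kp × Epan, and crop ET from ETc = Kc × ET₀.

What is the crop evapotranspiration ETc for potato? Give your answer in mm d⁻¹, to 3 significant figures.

3.18 mm d⁻¹

ET₀ = 0.75 × 4.0 = 3.0000 mm/d
ETc = Kc × ET₀ = 1.06 × 3.0000 = 3.1800 mm/d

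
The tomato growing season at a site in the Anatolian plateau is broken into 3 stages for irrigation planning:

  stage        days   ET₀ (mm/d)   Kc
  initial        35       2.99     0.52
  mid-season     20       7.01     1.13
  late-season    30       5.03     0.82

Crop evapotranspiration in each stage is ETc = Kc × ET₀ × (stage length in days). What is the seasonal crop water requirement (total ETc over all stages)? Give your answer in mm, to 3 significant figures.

initial: 0.52 × 2.99 × 35 = 54.42 mm
mid-season: 1.13 × 7.01 × 20 = 158.43 mm
late-season: 0.82 × 5.03 × 30 = 123.74 mm
Seasonal total = 336.59 mm

337 mm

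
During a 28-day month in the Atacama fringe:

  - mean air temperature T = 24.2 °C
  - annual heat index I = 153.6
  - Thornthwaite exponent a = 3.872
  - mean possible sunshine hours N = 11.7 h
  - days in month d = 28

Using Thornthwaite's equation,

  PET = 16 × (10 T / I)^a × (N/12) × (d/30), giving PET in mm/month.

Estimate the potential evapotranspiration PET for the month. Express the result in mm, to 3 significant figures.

10T/I = 10 × 24.2 / 153.6 = 1.5755
(10T/I)^a = 1.5755^3.872 = 5.8131
Uncorrected PET = 16 × 5.8131 = 93.010 mm
Correction = (N/12)(d/30) = (11.7/12)(28/30) = 0.9100
PET = 93.010 × 0.9100 = 84.639 mm/month

84.6 mm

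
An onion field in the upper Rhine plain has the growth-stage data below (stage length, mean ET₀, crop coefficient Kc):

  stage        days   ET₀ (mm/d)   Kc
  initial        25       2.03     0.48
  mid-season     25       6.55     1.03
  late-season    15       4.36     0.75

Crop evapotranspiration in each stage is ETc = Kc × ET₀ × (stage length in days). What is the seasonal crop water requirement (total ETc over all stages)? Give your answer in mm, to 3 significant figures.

initial: 0.48 × 2.03 × 25 = 24.36 mm
mid-season: 1.03 × 6.55 × 25 = 168.66 mm
late-season: 0.75 × 4.36 × 15 = 49.05 mm
Seasonal total = 242.07 mm

242 mm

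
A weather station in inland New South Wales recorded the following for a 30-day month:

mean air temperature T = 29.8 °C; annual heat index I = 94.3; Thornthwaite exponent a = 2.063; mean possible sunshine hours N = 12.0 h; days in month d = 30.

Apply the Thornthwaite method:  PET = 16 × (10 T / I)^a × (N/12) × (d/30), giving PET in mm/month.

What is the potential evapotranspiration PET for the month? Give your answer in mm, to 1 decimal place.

10T/I = 10 × 29.8 / 94.3 = 3.1601
(10T/I)^a = 3.1601^2.063 = 10.7370
Uncorrected PET = 16 × 10.7370 = 171.792 mm
Correction = (N/12)(d/30) = (12.0/12)(30/30) = 1.0000
PET = 171.792 × 1.0000 = 171.792 mm/month

171.8 mm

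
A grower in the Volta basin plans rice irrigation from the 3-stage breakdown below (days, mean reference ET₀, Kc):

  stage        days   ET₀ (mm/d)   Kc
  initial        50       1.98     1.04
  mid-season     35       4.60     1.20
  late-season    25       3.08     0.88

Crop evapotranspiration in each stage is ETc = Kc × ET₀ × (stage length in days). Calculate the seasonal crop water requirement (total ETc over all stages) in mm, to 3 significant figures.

364 mm

initial: 1.04 × 1.98 × 50 = 102.96 mm
mid-season: 1.20 × 4.60 × 35 = 193.20 mm
late-season: 0.88 × 3.08 × 25 = 67.76 mm
Seasonal total = 363.92 mm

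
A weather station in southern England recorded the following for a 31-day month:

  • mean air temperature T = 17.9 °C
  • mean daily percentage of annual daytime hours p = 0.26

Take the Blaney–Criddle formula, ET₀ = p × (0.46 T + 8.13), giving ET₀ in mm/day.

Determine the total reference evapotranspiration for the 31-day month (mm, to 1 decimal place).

ET₀ = 0.26 × (0.46 × 17.9 + 8.13) = 0.26 × 16.364 = 4.2546 mm/d
Monthly total = 4.2546 × 31 = 131.893 mm

131.9 mm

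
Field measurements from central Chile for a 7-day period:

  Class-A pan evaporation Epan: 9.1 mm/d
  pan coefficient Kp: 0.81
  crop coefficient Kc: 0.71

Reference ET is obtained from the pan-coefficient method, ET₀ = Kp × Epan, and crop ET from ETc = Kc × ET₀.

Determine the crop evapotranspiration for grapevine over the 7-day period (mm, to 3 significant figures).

ET₀ = 0.81 × 9.1 = 7.3710 mm/d
ETc = Kc × ET₀ = 0.71 × 7.3710 = 5.2334 mm/d
Over 7 days: 5.2334 × 7 = 36.634 mm

36.6 mm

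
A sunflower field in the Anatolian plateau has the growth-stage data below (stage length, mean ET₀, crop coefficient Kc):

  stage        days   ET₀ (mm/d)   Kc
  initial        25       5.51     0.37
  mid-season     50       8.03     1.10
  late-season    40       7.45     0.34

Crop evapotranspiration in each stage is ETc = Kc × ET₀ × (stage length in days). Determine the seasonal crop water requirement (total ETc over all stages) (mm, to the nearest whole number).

594 mm

initial: 0.37 × 5.51 × 25 = 50.97 mm
mid-season: 1.10 × 8.03 × 50 = 441.65 mm
late-season: 0.34 × 7.45 × 40 = 101.32 mm
Seasonal total = 593.94 mm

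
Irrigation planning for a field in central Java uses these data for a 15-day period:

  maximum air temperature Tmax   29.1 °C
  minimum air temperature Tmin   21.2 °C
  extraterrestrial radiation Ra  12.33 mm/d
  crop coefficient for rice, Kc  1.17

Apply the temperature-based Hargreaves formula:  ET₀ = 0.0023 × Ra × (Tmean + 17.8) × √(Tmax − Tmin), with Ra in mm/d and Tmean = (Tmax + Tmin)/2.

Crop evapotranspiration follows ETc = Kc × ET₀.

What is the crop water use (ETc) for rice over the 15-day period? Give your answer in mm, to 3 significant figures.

Tmean = (29.1 + 21.2)/2 = 25.15 °C
ET₀ = 0.0023 × 12.33 × (25.15 + 17.8) × √7.9 = 0.0023 × 12.33 × 42.95 × 2.8107 = 3.4235 mm/d
ETc = Kc × ET₀ = 1.17 × 3.4235 = 4.0055 mm/d
Over 15 days: 4.0055 × 15 = 60.083 mm

60.1 mm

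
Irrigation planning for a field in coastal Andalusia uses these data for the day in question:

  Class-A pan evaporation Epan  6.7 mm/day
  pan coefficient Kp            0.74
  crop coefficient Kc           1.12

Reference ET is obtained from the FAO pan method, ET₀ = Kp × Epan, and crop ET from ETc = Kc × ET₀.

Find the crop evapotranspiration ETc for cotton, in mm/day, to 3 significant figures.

ET₀ = 0.74 × 6.7 = 4.9580 mm/d
ETc = Kc × ET₀ = 1.12 × 4.9580 = 5.5530 mm/d

5.55 mm/day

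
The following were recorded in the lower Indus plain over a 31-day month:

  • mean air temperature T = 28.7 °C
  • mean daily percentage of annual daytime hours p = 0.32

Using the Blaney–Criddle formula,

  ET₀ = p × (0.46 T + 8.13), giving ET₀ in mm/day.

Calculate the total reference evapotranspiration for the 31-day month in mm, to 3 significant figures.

212 mm

ET₀ = 0.32 × (0.46 × 28.7 + 8.13) = 0.32 × 21.332 = 6.8262 mm/d
Monthly total = 6.8262 × 31 = 211.612 mm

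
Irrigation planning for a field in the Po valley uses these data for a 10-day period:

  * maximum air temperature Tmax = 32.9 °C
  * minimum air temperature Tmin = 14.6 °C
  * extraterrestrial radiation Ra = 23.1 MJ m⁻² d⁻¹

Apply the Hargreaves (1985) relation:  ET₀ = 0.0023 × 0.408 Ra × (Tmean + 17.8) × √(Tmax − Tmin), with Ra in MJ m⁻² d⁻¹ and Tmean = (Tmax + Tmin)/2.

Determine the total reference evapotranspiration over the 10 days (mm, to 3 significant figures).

38.5 mm

Tmean = (32.9 + 14.6)/2 = 23.75 °C
0.408 Ra = 0.408 × 23.1 = 9.4248 mm/d equivalent
ET₀ = 0.0023 × 9.4248 × (23.75 + 17.8) × √18.3 = 0.0023 × 9.4248 × 41.55 × 4.2778 = 3.8529 mm/d
Over 10 days: 3.8529 × 10 = 38.529 mm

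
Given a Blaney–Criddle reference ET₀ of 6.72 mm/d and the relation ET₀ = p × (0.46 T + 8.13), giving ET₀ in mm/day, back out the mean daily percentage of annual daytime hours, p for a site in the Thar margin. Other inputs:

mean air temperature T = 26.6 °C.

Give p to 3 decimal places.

0.330

p = ET₀ / (0.46 T + 8.13) = 6.72 / (0.46 × 26.6 + 8.13) = 6.72 / 20.366 = 0.3300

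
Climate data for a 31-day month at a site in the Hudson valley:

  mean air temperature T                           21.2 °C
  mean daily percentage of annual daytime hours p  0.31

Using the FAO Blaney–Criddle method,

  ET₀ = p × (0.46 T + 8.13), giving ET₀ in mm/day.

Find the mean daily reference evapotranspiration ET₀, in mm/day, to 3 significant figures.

ET₀ = 0.31 × (0.46 × 21.2 + 8.13) = 0.31 × 17.882 = 5.5434 mm/d

5.54 mm/day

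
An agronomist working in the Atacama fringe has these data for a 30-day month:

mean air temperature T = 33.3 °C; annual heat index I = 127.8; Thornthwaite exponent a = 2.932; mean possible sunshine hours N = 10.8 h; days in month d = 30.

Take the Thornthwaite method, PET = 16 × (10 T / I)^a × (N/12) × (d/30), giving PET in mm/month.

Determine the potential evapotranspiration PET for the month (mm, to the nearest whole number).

10T/I = 10 × 33.3 / 127.8 = 2.6056
(10T/I)^a = 2.6056^2.932 = 16.5745
Uncorrected PET = 16 × 16.5745 = 265.192 mm
Correction = (N/12)(d/30) = (10.8/12)(30/30) = 0.9000
PET = 265.192 × 0.9000 = 238.673 mm/month

239 mm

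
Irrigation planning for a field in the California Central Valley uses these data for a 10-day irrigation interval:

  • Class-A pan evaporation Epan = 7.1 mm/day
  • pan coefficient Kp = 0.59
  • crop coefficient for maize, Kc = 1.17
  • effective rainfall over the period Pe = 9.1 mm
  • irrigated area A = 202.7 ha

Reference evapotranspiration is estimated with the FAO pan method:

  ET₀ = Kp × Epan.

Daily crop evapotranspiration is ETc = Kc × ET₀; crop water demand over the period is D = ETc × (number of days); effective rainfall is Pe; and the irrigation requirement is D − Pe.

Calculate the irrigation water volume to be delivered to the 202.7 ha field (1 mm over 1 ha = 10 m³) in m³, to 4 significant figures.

80900 m³

ET₀ = 0.59 × 7.1 = 4.1890 mm/d
ETc = Kc × ET₀ = 1.17 × 4.1890 = 4.9011 mm/d
Crop demand D = ETc × 10 d = 4.9011 × 10 = 49.011 mm
D − Pe = 49.011 − 9.1 = 39.911 mm
Volume = 39.911 mm × 202.7 ha × 10 = 80899.6 m³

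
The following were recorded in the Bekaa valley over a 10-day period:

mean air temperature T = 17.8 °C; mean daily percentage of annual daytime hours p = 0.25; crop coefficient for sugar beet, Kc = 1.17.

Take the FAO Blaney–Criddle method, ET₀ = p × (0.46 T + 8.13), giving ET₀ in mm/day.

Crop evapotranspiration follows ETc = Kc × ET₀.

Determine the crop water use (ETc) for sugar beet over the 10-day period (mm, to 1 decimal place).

47.7 mm

ET₀ = 0.25 × (0.46 × 17.8 + 8.13) = 0.25 × 16.318 = 4.0795 mm/d
ETc = Kc × ET₀ = 1.17 × 4.0795 = 4.7730 mm/d
Over 10 days: 4.7730 × 10 = 47.730 mm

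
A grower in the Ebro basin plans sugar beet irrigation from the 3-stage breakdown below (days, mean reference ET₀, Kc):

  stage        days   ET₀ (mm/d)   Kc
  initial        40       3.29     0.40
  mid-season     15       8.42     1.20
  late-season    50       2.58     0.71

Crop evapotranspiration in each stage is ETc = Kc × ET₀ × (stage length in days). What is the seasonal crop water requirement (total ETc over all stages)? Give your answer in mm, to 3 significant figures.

296 mm

initial: 0.40 × 3.29 × 40 = 52.64 mm
mid-season: 1.20 × 8.42 × 15 = 151.56 mm
late-season: 0.71 × 2.58 × 50 = 91.59 mm
Seasonal total = 295.79 mm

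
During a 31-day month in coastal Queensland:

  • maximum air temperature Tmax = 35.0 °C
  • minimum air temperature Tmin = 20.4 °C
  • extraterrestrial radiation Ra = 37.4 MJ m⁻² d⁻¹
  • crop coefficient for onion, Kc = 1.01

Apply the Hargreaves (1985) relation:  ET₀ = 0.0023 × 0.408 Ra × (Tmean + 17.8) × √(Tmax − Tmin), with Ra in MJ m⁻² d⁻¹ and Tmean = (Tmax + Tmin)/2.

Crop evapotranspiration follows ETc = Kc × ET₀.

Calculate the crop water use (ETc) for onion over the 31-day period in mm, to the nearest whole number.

191 mm

Tmean = (35.0 + 20.4)/2 = 27.70 °C
0.408 Ra = 0.408 × 37.4 = 15.2592 mm/d equivalent
ET₀ = 0.0023 × 15.2592 × (27.70 + 17.8) × √14.6 = 0.0023 × 15.2592 × 45.50 × 3.8210 = 6.1017 mm/d
ETc = Kc × ET₀ = 1.01 × 6.1017 = 6.1627 mm/d
Over 31 days: 6.1627 × 31 = 191.044 mm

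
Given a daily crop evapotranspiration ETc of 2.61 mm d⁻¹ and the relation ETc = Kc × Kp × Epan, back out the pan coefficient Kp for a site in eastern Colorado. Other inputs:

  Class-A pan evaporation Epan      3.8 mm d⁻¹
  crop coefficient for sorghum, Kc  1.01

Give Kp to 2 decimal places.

ETc = Kc × Kp × Epan  ⇒  Kp = ETc / (Kc × Epan)
Kp = 2.61 / (1.01 × 3.8) = 2.61 / 3.838 = 0.6800

0.68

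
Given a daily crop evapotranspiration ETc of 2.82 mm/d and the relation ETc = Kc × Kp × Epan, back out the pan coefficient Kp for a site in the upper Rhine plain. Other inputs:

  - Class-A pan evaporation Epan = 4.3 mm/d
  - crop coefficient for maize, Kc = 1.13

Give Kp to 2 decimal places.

ETc = Kc × Kp × Epan  ⇒  Kp = ETc / (Kc × Epan)
Kp = 2.82 / (1.13 × 4.3) = 2.82 / 4.859 = 0.5804

0.58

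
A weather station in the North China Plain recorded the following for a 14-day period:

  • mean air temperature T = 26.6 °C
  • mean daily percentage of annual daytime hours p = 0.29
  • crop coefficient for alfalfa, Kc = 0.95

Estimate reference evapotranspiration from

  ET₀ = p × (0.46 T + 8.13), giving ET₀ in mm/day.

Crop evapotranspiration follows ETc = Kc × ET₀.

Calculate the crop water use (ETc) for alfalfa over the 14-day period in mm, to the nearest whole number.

ET₀ = 0.29 × (0.46 × 26.6 + 8.13) = 0.29 × 20.366 = 5.9061 mm/d
ETc = Kc × ET₀ = 0.95 × 5.9061 = 5.6108 mm/d
Over 14 days: 5.6108 × 14 = 78.551 mm

79 mm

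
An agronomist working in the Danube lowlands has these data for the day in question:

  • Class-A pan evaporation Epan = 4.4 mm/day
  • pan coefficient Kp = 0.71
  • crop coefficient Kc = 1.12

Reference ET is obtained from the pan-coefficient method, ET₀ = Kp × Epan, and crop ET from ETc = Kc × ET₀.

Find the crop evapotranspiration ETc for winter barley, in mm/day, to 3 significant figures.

3.50 mm/day

ET₀ = 0.71 × 4.4 = 3.1240 mm/d
ETc = Kc × ET₀ = 1.12 × 3.1240 = 3.4989 mm/d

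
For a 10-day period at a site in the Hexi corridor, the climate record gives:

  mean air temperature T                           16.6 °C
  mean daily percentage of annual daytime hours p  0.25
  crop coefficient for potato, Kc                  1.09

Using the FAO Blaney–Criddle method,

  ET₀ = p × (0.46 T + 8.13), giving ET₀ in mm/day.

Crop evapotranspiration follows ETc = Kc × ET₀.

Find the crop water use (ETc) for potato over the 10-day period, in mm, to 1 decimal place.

ET₀ = 0.25 × (0.46 × 16.6 + 8.13) = 0.25 × 15.766 = 3.9415 mm/d
ETc = Kc × ET₀ = 1.09 × 3.9415 = 4.2962 mm/d
Over 10 days: 4.2962 × 10 = 42.962 mm

43.0 mm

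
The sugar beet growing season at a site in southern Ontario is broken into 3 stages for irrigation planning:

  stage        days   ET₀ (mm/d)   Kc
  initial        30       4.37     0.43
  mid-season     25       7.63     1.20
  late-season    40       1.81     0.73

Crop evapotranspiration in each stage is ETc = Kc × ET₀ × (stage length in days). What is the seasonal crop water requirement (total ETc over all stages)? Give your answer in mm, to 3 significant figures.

338 mm

initial: 0.43 × 4.37 × 30 = 56.37 mm
mid-season: 1.20 × 7.63 × 25 = 228.90 mm
late-season: 0.73 × 1.81 × 40 = 52.85 mm
Seasonal total = 338.12 mm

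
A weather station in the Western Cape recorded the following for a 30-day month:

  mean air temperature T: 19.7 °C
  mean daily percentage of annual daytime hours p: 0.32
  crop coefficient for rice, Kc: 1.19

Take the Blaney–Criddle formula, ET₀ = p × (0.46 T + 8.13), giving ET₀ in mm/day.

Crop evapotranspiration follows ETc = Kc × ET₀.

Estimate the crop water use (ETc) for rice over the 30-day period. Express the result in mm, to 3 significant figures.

ET₀ = 0.32 × (0.46 × 19.7 + 8.13) = 0.32 × 17.192 = 5.5014 mm/d
ETc = Kc × ET₀ = 1.19 × 5.5014 = 6.5467 mm/d
Over 30 days: 6.5467 × 30 = 196.401 mm

196 mm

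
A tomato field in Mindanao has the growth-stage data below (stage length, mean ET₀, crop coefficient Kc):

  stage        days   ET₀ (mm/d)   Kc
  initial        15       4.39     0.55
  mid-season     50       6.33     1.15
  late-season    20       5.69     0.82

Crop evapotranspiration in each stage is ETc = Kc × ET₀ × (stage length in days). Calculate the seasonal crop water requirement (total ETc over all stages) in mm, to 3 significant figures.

initial: 0.55 × 4.39 × 15 = 36.22 mm
mid-season: 1.15 × 6.33 × 50 = 363.98 mm
late-season: 0.82 × 5.69 × 20 = 93.32 mm
Seasonal total = 493.52 mm

494 mm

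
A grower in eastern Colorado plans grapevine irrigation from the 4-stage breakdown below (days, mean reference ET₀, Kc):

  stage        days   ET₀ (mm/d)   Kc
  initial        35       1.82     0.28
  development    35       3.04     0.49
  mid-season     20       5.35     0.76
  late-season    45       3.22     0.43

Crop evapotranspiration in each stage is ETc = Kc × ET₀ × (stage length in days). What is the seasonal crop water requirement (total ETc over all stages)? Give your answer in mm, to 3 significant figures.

initial: 0.28 × 1.82 × 35 = 17.84 mm
development: 0.49 × 3.04 × 35 = 52.14 mm
mid-season: 0.76 × 5.35 × 20 = 81.32 mm
late-season: 0.43 × 3.22 × 45 = 62.31 mm
Seasonal total = 213.61 mm

214 mm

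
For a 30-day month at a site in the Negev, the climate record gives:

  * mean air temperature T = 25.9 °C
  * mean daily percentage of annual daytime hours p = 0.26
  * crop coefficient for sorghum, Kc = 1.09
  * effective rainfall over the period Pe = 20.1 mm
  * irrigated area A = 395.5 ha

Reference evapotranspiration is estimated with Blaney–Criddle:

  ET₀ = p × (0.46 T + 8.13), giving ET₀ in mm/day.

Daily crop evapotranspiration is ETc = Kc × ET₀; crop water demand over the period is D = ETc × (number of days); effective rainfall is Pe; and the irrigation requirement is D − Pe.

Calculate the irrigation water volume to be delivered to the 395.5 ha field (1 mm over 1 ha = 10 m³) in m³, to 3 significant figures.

594000 m³

ET₀ = 0.26 × (0.46 × 25.9 + 8.13) = 0.26 × 20.044 = 5.2114 mm/d
ETc = Kc × ET₀ = 1.09 × 5.2114 = 5.6804 mm/d
Crop demand D = ETc × 30 d = 5.6804 × 30 = 170.412 mm
D − Pe = 170.412 − 20.1 = 150.312 mm
Volume = 150.312 mm × 395.5 ha × 10 = 594484.0 m³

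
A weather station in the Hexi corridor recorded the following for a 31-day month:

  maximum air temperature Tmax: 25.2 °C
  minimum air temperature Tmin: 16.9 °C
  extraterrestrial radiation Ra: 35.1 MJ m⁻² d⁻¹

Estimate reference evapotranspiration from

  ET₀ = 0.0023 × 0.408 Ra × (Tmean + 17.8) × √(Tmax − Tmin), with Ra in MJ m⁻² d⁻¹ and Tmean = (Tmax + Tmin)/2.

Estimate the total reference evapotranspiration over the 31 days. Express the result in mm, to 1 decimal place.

Tmean = (25.2 + 16.9)/2 = 21.05 °C
0.408 Ra = 0.408 × 35.1 = 14.3208 mm/d equivalent
ET₀ = 0.0023 × 14.3208 × (21.05 + 17.8) × √8.3 = 0.0023 × 14.3208 × 38.85 × 2.8810 = 3.6866 mm/d
Over 31 days: 3.6866 × 31 = 114.285 mm

114.3 mm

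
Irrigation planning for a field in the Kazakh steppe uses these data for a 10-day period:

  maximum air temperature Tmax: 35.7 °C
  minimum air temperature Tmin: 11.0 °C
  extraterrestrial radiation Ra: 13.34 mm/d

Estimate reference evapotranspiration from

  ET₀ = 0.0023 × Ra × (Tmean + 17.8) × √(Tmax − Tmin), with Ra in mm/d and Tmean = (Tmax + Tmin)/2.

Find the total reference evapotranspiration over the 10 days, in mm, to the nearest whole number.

63 mm

Tmean = (35.7 + 11.0)/2 = 23.35 °C
ET₀ = 0.0023 × 13.34 × (23.35 + 17.8) × √24.7 = 0.0023 × 13.34 × 41.15 × 4.9699 = 6.2748 mm/d
Over 10 days: 6.2748 × 10 = 62.748 mm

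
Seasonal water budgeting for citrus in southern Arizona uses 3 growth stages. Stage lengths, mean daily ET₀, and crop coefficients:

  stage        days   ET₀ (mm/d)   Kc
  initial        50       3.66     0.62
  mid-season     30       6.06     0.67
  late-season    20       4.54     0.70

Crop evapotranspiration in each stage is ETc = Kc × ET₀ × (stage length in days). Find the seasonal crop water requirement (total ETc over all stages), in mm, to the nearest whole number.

initial: 0.62 × 3.66 × 50 = 113.46 mm
mid-season: 0.67 × 6.06 × 30 = 121.81 mm
late-season: 0.70 × 4.54 × 20 = 63.56 mm
Seasonal total = 298.83 mm

299 mm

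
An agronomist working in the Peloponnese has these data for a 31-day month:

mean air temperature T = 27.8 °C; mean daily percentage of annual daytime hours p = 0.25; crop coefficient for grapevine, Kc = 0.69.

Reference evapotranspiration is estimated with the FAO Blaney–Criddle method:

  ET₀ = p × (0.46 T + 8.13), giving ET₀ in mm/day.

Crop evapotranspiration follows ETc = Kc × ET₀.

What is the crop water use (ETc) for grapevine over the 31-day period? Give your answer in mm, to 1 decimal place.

ET₀ = 0.25 × (0.46 × 27.8 + 8.13) = 0.25 × 20.918 = 5.2295 mm/d
ETc = Kc × ET₀ = 0.69 × 5.2295 = 3.6084 mm/d
Over 31 days: 3.6084 × 31 = 111.860 mm

111.9 mm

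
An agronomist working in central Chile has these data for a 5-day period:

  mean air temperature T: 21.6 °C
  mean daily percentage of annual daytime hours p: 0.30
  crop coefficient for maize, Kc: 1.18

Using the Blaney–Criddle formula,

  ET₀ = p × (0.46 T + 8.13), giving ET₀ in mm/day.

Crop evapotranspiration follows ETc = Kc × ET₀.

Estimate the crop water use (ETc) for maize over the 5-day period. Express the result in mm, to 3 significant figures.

32.0 mm

ET₀ = 0.30 × (0.46 × 21.6 + 8.13) = 0.30 × 18.066 = 5.4198 mm/d
ETc = Kc × ET₀ = 1.18 × 5.4198 = 6.3954 mm/d
Over 5 days: 6.3954 × 5 = 31.977 mm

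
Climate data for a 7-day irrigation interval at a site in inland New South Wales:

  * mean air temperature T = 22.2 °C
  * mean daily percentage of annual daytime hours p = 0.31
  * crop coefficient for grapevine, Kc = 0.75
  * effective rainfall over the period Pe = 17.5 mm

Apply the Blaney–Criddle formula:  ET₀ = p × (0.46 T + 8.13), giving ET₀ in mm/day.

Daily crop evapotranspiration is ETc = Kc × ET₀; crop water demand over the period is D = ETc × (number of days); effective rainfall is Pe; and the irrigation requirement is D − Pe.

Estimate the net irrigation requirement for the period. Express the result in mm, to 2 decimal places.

ET₀ = 0.31 × (0.46 × 22.2 + 8.13) = 0.31 × 18.342 = 5.6860 mm/d
ETc = Kc × ET₀ = 0.75 × 5.6860 = 4.2645 mm/d
Crop demand D = ETc × 7 d = 4.2645 × 7 = 29.852 mm
D − Pe = 29.852 − 17.5 = 12.352 mm

12.35 mm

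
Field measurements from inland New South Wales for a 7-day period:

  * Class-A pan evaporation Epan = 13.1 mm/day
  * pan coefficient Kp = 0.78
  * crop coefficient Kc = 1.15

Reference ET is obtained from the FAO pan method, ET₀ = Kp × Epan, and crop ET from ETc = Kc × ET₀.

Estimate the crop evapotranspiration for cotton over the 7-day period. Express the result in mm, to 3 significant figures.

82.3 mm

ET₀ = 0.78 × 13.1 = 10.2180 mm/d
ETc = Kc × ET₀ = 1.15 × 10.2180 = 11.7507 mm/d
Over 7 days: 11.7507 × 7 = 82.255 mm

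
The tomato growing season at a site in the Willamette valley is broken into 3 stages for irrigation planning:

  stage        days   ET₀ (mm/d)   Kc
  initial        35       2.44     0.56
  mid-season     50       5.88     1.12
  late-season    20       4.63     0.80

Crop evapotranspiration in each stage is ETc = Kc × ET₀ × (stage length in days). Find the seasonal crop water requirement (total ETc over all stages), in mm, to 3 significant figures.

451 mm

initial: 0.56 × 2.44 × 35 = 47.82 mm
mid-season: 1.12 × 5.88 × 50 = 329.28 mm
late-season: 0.80 × 4.63 × 20 = 74.08 mm
Seasonal total = 451.18 mm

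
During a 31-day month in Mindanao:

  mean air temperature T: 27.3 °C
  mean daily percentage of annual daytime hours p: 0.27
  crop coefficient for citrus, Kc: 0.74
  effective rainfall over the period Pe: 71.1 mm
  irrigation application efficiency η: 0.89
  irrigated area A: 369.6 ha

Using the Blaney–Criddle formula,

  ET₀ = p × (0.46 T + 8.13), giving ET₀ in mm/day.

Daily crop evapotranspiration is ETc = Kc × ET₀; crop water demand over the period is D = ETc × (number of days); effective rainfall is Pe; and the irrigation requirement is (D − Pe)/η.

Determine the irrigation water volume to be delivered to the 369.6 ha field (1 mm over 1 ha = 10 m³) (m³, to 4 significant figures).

236900 m³

ET₀ = 0.27 × (0.46 × 27.3 + 8.13) = 0.27 × 20.688 = 5.5858 mm/d
ETc = Kc × ET₀ = 0.74 × 5.5858 = 4.1335 mm/d
Crop demand D = ETc × 31 d = 4.1335 × 31 = 128.139 mm
D − Pe = 128.139 − 71.1 = 57.039 mm
Gross irrigation = 57.039 / 0.89 = 64.089 mm
Volume = 64.089 mm × 369.6 ha × 10 = 236872.9 m³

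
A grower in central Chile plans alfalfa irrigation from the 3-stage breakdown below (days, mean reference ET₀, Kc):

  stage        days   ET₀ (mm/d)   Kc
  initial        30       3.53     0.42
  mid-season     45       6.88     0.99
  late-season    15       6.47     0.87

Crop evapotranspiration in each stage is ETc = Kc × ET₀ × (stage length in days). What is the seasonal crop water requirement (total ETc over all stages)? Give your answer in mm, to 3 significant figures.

435 mm

initial: 0.42 × 3.53 × 30 = 44.48 mm
mid-season: 0.99 × 6.88 × 45 = 306.50 mm
late-season: 0.87 × 6.47 × 15 = 84.43 mm
Seasonal total = 435.41 mm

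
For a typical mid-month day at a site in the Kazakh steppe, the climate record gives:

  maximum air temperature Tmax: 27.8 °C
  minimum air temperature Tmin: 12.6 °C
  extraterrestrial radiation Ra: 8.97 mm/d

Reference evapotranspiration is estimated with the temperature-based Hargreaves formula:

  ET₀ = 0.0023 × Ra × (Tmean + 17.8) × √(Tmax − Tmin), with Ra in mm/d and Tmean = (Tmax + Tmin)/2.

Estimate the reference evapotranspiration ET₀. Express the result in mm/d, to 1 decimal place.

3.1 mm/d

Tmean = (27.8 + 12.6)/2 = 20.20 °C
ET₀ = 0.0023 × 8.97 × (20.20 + 17.8) × √15.2 = 0.0023 × 8.97 × 38.00 × 3.8987 = 3.0565 mm/d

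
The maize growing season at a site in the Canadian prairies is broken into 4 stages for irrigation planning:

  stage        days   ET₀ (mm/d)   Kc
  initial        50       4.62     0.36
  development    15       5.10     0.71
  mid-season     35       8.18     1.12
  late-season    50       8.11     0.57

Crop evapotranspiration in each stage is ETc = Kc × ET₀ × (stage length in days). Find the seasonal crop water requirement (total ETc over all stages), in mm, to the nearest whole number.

689 mm

initial: 0.36 × 4.62 × 50 = 83.16 mm
development: 0.71 × 5.10 × 15 = 54.32 mm
mid-season: 1.12 × 8.18 × 35 = 320.66 mm
late-season: 0.57 × 8.11 × 50 = 231.14 mm
Seasonal total = 689.28 mm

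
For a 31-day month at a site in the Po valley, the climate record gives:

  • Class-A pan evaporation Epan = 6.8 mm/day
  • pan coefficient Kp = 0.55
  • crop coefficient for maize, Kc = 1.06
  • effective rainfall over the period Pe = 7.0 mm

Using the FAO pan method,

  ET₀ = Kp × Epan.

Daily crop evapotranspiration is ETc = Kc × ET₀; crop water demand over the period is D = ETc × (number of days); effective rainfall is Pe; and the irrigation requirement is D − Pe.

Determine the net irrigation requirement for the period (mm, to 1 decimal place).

ET₀ = 0.55 × 6.8 = 3.7400 mm/d
ETc = Kc × ET₀ = 1.06 × 3.7400 = 3.9644 mm/d
Crop demand D = ETc × 31 d = 3.9644 × 31 = 122.896 mm
D − Pe = 122.896 − 7.0 = 115.896 mm

115.9 mm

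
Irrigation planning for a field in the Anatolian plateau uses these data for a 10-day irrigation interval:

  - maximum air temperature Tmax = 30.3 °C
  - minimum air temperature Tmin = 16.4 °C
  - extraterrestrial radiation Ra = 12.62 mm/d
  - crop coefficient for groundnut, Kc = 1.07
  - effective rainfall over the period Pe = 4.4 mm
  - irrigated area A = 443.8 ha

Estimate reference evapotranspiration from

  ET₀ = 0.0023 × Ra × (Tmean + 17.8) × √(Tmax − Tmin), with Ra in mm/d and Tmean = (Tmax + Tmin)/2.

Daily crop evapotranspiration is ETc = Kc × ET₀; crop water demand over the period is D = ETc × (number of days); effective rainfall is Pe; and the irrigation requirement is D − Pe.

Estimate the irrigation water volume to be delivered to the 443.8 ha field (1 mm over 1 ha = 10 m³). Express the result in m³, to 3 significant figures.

192000 m³

Tmean = (30.3 + 16.4)/2 = 23.35 °C
ET₀ = 0.0023 × 12.62 × (23.35 + 17.8) × √13.9 = 0.0023 × 12.62 × 41.15 × 3.7283 = 4.4532 mm/d
ETc = Kc × ET₀ = 1.07 × 4.4532 = 4.7649 mm/d
Crop demand D = ETc × 10 d = 4.7649 × 10 = 47.649 mm
D − Pe = 47.649 − 4.4 = 43.249 mm
Volume = 43.249 mm × 443.8 ha × 10 = 191939.1 m³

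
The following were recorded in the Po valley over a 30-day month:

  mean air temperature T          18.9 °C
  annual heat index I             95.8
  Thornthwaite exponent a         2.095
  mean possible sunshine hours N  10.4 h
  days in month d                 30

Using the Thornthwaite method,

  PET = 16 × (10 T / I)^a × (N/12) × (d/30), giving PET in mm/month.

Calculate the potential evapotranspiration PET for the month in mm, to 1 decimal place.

57.6 mm

10T/I = 10 × 18.9 / 95.8 = 1.9729
(10T/I)^a = 1.9729^2.095 = 4.1519
Uncorrected PET = 16 × 4.1519 = 66.430 mm
Correction = (N/12)(d/30) = (10.4/12)(30/30) = 0.8667
PET = 66.430 × 0.8667 = 57.575 mm/month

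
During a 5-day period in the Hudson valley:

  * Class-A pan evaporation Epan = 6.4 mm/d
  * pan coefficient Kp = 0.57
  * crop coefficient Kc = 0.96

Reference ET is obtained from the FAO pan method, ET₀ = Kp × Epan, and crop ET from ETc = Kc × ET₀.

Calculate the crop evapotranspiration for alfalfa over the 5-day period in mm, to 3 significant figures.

17.5 mm

ET₀ = 0.57 × 6.4 = 3.6480 mm/d
ETc = Kc × ET₀ = 0.96 × 3.6480 = 3.5021 mm/d
Over 5 days: 3.5021 × 5 = 17.511 mm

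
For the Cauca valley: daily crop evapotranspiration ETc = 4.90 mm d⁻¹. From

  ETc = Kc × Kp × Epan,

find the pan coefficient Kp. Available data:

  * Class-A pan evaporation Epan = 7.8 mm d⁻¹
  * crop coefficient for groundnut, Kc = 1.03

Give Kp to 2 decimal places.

0.61

ETc = Kc × Kp × Epan  ⇒  Kp = ETc / (Kc × Epan)
Kp = 4.90 / (1.03 × 7.8) = 4.90 / 8.034 = 0.6099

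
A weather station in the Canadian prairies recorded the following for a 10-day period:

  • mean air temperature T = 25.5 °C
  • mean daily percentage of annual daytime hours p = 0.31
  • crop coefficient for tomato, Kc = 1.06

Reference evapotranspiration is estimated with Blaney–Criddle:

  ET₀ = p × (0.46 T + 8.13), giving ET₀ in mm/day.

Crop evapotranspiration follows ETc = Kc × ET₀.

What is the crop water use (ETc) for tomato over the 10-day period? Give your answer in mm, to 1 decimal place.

65.3 mm

ET₀ = 0.31 × (0.46 × 25.5 + 8.13) = 0.31 × 19.860 = 6.1566 mm/d
ETc = Kc × ET₀ = 1.06 × 6.1566 = 6.5260 mm/d
Over 10 days: 6.5260 × 10 = 65.260 mm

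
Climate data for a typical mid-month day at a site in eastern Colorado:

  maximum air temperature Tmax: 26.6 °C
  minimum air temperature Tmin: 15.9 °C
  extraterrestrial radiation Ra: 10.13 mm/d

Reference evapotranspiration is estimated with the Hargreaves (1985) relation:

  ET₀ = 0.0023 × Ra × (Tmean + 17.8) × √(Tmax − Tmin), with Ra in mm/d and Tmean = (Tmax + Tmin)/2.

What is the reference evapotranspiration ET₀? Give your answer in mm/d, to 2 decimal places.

2.98 mm/d

Tmean = (26.6 + 15.9)/2 = 21.25 °C
ET₀ = 0.0023 × 10.13 × (21.25 + 17.8) × √10.7 = 0.0023 × 10.13 × 39.05 × 3.2711 = 2.9761 mm/d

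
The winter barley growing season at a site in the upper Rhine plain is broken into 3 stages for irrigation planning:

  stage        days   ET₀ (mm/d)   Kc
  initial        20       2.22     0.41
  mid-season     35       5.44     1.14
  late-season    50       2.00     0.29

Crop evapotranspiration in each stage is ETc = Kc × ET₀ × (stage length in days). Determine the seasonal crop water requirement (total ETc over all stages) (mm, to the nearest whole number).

initial: 0.41 × 2.22 × 20 = 18.20 mm
mid-season: 1.14 × 5.44 × 35 = 217.06 mm
late-season: 0.29 × 2.00 × 50 = 29.00 mm
Seasonal total = 264.26 mm

264 mm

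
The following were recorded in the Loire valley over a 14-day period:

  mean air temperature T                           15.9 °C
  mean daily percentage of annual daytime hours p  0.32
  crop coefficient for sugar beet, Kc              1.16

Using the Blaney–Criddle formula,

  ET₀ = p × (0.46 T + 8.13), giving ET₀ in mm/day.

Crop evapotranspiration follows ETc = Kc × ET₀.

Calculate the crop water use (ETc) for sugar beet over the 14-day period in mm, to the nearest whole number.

ET₀ = 0.32 × (0.46 × 15.9 + 8.13) = 0.32 × 15.444 = 4.9421 mm/d
ETc = Kc × ET₀ = 1.16 × 4.9421 = 5.7328 mm/d
Over 14 days: 5.7328 × 14 = 80.259 mm

80 mm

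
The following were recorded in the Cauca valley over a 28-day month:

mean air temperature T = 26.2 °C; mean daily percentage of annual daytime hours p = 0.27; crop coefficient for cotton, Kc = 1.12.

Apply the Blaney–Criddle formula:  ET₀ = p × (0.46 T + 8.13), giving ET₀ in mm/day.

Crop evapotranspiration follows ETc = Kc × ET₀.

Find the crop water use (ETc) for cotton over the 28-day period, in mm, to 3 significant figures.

171 mm

ET₀ = 0.27 × (0.46 × 26.2 + 8.13) = 0.27 × 20.182 = 5.4491 mm/d
ETc = Kc × ET₀ = 1.12 × 5.4491 = 6.1030 mm/d
Over 28 days: 6.1030 × 28 = 170.884 mm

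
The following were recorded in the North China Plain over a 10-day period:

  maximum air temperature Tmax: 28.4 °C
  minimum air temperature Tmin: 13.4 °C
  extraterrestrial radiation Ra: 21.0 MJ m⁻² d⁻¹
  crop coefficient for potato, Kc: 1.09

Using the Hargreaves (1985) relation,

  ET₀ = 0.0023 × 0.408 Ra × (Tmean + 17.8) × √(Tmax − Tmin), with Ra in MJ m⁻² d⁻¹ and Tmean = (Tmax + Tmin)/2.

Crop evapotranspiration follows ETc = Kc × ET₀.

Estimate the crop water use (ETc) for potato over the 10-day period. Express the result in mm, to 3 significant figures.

Tmean = (28.4 + 13.4)/2 = 20.90 °C
0.408 Ra = 0.408 × 21.0 = 8.5680 mm/d equivalent
ET₀ = 0.0023 × 8.5680 × (20.90 + 17.8) × √15.0 = 0.0023 × 8.5680 × 38.70 × 3.8730 = 2.9537 mm/d
ETc = Kc × ET₀ = 1.09 × 2.9537 = 3.2195 mm/d
Over 10 days: 3.2195 × 10 = 32.195 mm

32.2 mm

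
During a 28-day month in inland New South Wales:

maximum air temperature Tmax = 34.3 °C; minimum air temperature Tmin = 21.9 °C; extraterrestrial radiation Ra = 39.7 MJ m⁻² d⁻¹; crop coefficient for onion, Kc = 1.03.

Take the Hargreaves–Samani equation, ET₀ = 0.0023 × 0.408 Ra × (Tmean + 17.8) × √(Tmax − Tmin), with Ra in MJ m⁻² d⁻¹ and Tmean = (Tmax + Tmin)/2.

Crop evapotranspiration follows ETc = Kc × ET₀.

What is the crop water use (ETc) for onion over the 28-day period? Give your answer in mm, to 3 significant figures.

174 mm

Tmean = (34.3 + 21.9)/2 = 28.10 °C
0.408 Ra = 0.408 × 39.7 = 16.1976 mm/d equivalent
ET₀ = 0.0023 × 16.1976 × (28.10 + 17.8) × √12.4 = 0.0023 × 16.1976 × 45.90 × 3.5214 = 6.0215 mm/d
ETc = Kc × ET₀ = 1.03 × 6.0215 = 6.2021 mm/d
Over 28 days: 6.2021 × 28 = 173.659 mm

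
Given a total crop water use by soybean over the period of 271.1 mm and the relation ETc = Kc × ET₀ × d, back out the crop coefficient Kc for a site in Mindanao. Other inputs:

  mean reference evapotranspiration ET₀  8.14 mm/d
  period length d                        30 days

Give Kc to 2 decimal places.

1.11

ETc = Kc × ET₀ × d  ⇒  Kc = ETc / (ET₀ × d)
Kc = 271.1 / (8.14 × 30) = 271.1 / 244.20 = 1.1102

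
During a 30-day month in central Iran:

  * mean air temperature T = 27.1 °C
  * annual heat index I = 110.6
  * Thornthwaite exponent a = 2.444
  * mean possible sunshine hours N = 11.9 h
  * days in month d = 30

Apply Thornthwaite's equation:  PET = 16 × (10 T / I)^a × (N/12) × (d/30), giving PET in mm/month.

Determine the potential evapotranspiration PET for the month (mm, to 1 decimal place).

10T/I = 10 × 27.1 / 110.6 = 2.4503
(10T/I)^a = 2.4503^2.444 = 8.9382
Uncorrected PET = 16 × 8.9382 = 143.011 mm
Correction = (N/12)(d/30) = (11.9/12)(30/30) = 0.9917
PET = 143.011 × 0.9917 = 141.824 mm/month

141.8 mm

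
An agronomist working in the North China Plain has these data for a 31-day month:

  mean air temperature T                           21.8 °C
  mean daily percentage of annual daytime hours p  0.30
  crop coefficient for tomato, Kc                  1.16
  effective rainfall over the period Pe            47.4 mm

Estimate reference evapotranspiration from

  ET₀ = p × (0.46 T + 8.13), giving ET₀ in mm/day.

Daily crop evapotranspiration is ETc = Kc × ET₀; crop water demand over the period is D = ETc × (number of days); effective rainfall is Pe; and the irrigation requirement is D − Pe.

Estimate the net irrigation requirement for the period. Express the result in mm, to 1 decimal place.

ET₀ = 0.30 × (0.46 × 21.8 + 8.13) = 0.30 × 18.158 = 5.4474 mm/d
ETc = Kc × ET₀ = 1.16 × 5.4474 = 6.3190 mm/d
Crop demand D = ETc × 31 d = 6.3190 × 31 = 195.889 mm
D − Pe = 195.889 − 47.4 = 148.489 mm

148.5 mm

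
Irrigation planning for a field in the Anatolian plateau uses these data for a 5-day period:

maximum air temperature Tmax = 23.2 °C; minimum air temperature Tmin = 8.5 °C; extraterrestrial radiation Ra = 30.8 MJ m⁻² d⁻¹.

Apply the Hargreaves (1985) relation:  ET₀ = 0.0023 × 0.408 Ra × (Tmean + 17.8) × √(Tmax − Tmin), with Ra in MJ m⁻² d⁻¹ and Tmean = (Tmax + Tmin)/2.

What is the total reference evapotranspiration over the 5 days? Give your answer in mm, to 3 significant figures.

18.6 mm

Tmean = (23.2 + 8.5)/2 = 15.85 °C
0.408 Ra = 0.408 × 30.8 = 12.5664 mm/d equivalent
ET₀ = 0.0023 × 12.5664 × (15.85 + 17.8) × √14.7 = 0.0023 × 12.5664 × 33.65 × 3.8341 = 3.7290 mm/d
Over 5 days: 3.7290 × 5 = 18.645 mm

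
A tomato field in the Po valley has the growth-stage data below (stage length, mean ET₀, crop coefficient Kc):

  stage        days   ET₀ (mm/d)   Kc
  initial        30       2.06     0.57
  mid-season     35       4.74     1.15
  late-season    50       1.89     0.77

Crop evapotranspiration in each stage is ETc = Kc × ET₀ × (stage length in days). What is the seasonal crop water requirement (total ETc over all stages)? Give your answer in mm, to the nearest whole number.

299 mm

initial: 0.57 × 2.06 × 30 = 35.23 mm
mid-season: 1.15 × 4.74 × 35 = 190.79 mm
late-season: 0.77 × 1.89 × 50 = 72.77 mm
Seasonal total = 298.79 mm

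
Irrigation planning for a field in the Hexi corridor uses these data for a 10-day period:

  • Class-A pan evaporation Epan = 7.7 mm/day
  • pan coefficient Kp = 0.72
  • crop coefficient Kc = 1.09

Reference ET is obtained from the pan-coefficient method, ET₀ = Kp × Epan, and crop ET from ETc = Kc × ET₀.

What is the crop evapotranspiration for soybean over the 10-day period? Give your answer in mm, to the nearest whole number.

60 mm

ET₀ = 0.72 × 7.7 = 5.5440 mm/d
ETc = Kc × ET₀ = 1.09 × 5.5440 = 6.0430 mm/d
Over 10 days: 6.0430 × 10 = 60.430 mm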